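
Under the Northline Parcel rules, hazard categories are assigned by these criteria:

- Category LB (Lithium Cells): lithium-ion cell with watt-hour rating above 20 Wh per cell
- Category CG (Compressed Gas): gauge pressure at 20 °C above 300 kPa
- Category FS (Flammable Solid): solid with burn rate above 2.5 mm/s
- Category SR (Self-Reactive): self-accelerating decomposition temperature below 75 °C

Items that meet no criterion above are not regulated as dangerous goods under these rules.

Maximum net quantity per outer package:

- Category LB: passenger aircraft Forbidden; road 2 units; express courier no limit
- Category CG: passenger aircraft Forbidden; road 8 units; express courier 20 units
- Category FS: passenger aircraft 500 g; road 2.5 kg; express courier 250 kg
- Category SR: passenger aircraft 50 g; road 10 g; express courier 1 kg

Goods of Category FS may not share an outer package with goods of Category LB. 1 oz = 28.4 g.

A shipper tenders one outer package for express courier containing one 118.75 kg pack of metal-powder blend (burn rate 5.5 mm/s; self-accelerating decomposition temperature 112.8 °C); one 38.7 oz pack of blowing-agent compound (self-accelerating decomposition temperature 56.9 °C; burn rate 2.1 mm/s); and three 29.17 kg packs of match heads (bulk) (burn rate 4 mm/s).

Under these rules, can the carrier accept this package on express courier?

No

Burn rate 5.5 mm/s meets the Category FS criterion (Flammable Solid), so the metal-powder blend is Category FS.
The blowing-agent compound has self-accelerating decomposition temperature 56.9 °C, which is < 75 °C, so it is Category SR (Self-Reactive).
With burn rate 4 mm/s (> 2.5 mm/s), the match heads (bulk) fall in Category FS.
Category FS net quantity: 118.75 kg + (three 29.17 kg packs = 87.51 kg) = 206.26 kg.
206.26 kg is within the express courier limit of 250 kg for Category FS.
Category SR quantity: one 38.7 oz pack = 1099.08 g.
1099.08 g exceeds the express courier limit of 1 kg for Category SR.
The segregation rule (Category FS with Category LB) does not apply to Category FS with Category SR.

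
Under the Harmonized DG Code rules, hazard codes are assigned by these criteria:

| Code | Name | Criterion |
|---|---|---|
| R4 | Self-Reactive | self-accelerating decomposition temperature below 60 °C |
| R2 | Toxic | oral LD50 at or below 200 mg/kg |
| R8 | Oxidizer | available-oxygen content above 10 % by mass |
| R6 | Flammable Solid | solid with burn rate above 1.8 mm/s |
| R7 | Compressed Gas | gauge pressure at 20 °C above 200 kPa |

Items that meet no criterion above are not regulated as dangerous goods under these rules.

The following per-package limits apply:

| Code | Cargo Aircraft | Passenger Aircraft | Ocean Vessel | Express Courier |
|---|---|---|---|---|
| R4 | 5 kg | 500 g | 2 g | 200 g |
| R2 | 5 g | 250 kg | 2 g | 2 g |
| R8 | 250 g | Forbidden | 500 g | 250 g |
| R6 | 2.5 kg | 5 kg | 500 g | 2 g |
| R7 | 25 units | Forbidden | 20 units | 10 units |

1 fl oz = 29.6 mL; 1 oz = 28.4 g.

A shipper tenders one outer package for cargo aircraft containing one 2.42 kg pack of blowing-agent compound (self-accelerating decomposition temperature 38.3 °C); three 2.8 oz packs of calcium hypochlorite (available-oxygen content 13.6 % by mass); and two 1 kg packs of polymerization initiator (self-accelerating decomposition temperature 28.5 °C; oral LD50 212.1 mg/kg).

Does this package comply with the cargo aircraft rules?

Self-accelerating decomposition temperature 38.3 °C meets the Code R4 criterion (Self-Reactive), so the blowing-agent compound is Code R4.
The calcium hypochlorite has available-oxygen content 13.6 % by mass, which is > 10 % by mass, so it is Code R8 (Oxidizer).
Self-accelerating decomposition temperature 28.5 °C meets the Code R4 criterion (Self-Reactive), so the polymerization initiator is Code R4.
Code R4 net quantity: 2.42 kg + (two 1 kg packs = 2 kg) = 4.42 kg.
That is within the Code R4 cargo aircraft limit of 5 kg.
Code R8 quantity: three 2.8 oz packs = 238.56 g.
238.56 g ≤ 250 g (cargo aircraft limit, Code R8) — within limit.
Every hazard code is within its cargo aircraft limit and no segregation rule is violated.

Yes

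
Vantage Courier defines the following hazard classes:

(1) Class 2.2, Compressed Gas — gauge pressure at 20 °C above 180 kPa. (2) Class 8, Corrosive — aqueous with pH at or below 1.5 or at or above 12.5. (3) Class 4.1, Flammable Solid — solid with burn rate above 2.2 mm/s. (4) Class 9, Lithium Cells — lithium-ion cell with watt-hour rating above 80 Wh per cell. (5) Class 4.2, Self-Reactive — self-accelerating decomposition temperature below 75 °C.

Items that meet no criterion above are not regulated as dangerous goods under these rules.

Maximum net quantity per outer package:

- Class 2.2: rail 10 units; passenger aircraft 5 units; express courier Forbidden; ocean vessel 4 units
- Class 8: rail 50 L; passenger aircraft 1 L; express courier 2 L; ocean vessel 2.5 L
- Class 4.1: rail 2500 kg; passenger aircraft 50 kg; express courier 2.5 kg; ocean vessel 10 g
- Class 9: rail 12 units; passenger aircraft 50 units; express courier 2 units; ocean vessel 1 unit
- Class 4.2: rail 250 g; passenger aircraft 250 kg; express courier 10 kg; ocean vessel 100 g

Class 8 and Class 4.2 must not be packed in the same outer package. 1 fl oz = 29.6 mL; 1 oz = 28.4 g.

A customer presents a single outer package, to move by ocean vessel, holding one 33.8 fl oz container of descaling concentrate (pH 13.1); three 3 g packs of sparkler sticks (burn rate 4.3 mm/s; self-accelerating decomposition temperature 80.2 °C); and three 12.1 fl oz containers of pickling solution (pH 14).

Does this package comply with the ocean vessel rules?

Yes

pH 13.1 meets the Class 8 criterion (Corrosive), so the descaling concentrate is Class 8.
Burn rate 4.3 mm/s meets the Class 4.1 criterion (Flammable Solid), so the sparkler sticks are Class 4.1.
The pickling solution has pH 14, which is ≥ 12.5, so it is Class 8 (Corrosive).
Class 8 net quantity: (one 33.8 fl oz container = 1000.48 mL) + (three 12.1 fl oz containers = 1074.48 mL) = 2074.96 mL.
2074.96 mL is within the ocean vessel limit of 2.5 L for Class 8.
Class 4.1 quantity: three 3 g packs = 9 g.
9 g is within the ocean vessel limit of 10 g for Class 4.1.
The segregation rule (Class 8 with Class 4.2) does not apply to Class 8 with Class 4.1.
Every hazard class is within its ocean vessel limit and no segregation rule is violated.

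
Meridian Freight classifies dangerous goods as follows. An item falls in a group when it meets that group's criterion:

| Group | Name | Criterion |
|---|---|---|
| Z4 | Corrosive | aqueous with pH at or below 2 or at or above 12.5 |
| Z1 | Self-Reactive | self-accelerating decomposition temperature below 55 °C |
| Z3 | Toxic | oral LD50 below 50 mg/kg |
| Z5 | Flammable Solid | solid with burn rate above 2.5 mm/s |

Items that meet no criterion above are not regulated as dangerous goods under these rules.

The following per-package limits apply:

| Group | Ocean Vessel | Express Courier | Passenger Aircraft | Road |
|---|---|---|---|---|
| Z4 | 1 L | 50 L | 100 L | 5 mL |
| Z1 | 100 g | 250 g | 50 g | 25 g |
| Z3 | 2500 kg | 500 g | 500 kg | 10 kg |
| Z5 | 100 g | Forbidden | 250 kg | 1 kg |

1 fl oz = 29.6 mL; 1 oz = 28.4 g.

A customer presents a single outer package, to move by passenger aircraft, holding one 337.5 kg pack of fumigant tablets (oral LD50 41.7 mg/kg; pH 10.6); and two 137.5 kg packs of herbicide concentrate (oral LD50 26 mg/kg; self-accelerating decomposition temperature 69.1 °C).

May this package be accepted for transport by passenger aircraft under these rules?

Oral LD50 41.7 mg/kg meets the Group Z3 criterion (Toxic), so the fumigant tablets are Group Z3.
Oral LD50 26 mg/kg meets the Group Z3 criterion (Toxic), so the herbicide concentrate is Group Z3.
Total Group Z3: 337.5 kg + (two 137.5 kg packs = 275 kg) = 612.5 kg.
612.5 kg exceeds the passenger aircraft limit of 500 kg for Group Z3.

No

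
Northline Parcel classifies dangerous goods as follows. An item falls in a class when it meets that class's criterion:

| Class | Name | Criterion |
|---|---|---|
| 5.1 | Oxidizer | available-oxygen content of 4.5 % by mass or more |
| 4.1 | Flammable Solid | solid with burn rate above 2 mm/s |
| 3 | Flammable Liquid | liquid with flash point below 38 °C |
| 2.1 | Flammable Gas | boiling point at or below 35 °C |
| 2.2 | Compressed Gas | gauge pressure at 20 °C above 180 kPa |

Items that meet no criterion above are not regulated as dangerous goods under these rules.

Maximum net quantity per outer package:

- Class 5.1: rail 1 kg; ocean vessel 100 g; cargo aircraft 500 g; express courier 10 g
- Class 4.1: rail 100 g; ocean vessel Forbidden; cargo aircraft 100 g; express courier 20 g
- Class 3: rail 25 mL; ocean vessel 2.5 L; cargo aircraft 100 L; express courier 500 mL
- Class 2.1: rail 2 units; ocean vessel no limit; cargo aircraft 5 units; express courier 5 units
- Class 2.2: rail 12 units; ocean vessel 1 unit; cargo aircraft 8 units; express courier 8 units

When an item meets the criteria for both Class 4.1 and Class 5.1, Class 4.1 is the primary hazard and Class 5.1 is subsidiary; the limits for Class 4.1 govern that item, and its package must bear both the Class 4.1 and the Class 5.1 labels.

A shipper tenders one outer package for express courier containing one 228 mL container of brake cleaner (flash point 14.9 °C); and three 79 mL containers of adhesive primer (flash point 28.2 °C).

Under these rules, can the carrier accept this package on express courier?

The brake cleaner has flash point 14.9 °C, which is < 38 °C, so it is Class 3 (Flammable Liquid).
The adhesive primer has flash point 28.2 °C, which is < 38 °C, so it is Class 3 (Flammable Liquid).
Class 3 net quantity: 228 mL + (three 79 mL containers = 237 mL) = 465 mL.
465 mL ≤ 500 mL (express courier limit, Class 3) — within limit.

Yes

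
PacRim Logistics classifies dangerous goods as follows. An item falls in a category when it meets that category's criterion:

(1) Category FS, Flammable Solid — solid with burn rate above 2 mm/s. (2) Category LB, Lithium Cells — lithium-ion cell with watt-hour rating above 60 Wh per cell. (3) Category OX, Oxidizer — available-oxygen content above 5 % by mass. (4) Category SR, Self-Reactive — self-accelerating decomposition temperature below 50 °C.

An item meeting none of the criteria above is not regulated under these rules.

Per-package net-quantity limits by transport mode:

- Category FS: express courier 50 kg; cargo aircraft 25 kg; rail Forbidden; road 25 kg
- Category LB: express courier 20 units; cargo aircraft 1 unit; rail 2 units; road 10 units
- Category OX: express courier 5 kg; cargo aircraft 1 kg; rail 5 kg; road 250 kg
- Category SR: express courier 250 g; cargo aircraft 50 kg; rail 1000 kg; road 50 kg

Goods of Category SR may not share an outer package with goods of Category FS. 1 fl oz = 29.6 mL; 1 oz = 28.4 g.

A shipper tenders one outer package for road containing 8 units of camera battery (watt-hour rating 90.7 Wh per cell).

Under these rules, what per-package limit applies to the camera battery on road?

10 units

Camera battery: watt-hour rating 90.7 Wh per cell > 60 Wh per cell → Category LB (Lithium Cells).
The road limit for Category LB is 10 units.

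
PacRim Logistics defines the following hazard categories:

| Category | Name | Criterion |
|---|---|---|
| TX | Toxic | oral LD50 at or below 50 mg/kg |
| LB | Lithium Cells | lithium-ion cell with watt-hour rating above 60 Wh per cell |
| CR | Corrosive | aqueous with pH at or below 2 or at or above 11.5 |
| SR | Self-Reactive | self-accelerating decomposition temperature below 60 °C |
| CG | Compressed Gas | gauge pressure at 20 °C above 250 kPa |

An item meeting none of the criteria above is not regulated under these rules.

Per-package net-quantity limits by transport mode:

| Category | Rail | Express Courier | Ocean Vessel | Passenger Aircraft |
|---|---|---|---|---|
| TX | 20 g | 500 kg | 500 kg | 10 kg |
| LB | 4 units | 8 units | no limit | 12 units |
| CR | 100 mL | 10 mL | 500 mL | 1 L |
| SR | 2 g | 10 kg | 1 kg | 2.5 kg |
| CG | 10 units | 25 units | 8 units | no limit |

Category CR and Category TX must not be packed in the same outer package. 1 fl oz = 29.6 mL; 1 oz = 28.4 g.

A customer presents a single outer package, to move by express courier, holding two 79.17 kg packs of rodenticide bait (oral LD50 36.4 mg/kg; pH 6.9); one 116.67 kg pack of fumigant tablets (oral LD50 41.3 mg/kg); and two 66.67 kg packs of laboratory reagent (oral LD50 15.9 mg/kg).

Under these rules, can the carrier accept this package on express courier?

Yes

With oral LD50 36.4 mg/kg (≤ 50 mg/kg), the rodenticide bait falls in Category TX.
The fumigant tablets have oral LD50 41.3 mg/kg, which is ≤ 50 mg/kg, so they are Category TX (Toxic).
Oral LD50 15.9 mg/kg meets the Category TX criterion (Toxic), so the laboratory reagent is Category TX.
Total Category TX: (two 79.17 kg packs = 158.34 kg) + 116.67 kg + (two 66.67 kg packs = 133.34 kg) = 408.35 kg.
408.35 kg is within the express courier limit of 500 kg for Category TX.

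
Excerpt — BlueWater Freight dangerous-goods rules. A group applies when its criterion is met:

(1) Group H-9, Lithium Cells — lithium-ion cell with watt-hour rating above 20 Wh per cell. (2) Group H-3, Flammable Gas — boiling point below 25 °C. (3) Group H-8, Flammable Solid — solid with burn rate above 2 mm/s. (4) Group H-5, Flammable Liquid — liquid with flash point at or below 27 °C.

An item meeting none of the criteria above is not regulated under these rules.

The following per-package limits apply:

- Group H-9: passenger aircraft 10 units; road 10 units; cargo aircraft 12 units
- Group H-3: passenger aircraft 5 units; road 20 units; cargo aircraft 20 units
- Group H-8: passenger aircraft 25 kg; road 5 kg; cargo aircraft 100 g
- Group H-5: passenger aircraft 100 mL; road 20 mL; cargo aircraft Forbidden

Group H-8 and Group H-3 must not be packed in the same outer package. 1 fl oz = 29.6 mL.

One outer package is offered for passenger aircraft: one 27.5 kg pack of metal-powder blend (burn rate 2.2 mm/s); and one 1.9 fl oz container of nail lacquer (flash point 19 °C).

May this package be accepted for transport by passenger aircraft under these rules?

No

The metal-powder blend has burn rate 2.2 mm/s, which is > 2 mm/s, so it is Group H-8 (Flammable Solid).
With flash point 19 °C (≤ 27 °C), the nail lacquer falls in Group H-5.
Group H-8 quantity: 27.5 kg.
That exceeds the Group H-8 passenger aircraft limit of 25 kg.
Group H-5 quantity: one 1.9 fl oz container = 56.24 mL.
56.24 mL ≤ 100 mL (passenger aircraft limit, Group H-5) — within limit.
The segregation rule (Group H-8 with Group H-3) does not apply to Group H-8 with Group H-5.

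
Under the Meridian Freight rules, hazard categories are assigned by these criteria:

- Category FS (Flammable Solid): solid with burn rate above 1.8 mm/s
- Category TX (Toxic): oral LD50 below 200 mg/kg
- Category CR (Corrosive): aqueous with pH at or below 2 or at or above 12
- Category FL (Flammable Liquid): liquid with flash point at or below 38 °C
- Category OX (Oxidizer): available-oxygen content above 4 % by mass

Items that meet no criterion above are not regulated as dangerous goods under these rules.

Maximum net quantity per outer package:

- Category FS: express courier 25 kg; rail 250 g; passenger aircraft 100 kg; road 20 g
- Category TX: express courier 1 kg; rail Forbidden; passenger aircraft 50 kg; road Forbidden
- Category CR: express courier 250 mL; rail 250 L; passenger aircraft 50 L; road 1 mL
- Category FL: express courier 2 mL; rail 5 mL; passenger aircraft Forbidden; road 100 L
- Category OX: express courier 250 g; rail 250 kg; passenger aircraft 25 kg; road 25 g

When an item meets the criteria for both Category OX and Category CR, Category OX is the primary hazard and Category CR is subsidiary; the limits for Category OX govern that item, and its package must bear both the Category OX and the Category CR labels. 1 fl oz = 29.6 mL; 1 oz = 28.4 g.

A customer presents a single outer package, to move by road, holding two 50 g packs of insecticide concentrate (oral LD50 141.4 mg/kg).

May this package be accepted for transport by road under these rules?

With oral LD50 141.4 mg/kg (< 200 mg/kg), the insecticide concentrate falls in Category TX.
Category TX quantity: two 50 g packs = 100 g.
Category TX is Forbidden by road.

No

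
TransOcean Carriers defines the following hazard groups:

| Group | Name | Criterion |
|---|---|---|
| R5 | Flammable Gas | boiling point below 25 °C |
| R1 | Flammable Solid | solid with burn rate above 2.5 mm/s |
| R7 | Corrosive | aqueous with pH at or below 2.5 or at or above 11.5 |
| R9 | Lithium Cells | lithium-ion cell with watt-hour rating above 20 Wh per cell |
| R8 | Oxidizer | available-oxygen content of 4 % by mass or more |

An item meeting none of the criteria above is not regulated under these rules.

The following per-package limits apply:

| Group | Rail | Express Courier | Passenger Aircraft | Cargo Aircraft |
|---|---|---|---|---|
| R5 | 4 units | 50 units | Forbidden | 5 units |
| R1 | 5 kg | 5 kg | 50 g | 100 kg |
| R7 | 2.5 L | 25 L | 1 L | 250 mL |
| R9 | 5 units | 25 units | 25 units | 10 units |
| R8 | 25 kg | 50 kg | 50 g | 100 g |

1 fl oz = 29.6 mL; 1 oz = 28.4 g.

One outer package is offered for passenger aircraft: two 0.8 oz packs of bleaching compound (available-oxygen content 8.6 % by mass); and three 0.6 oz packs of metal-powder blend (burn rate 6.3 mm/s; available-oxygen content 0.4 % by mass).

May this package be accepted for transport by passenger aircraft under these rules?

The bleaching compound has available-oxygen content 8.6 % by mass, which is ≥ 4 % by mass, so it is Group R8 (Oxidizer).
The metal-powder blend has burn rate 6.3 mm/s, which is > 2.5 mm/s, so it is Group R1 (Flammable Solid).
Group R8 quantity: two 0.8 oz packs = 45.44 g.
45.44 g is within the passenger aircraft limit of 50 g for Group R8.
Group R1 quantity: three 0.6 oz packs = 51.12 g.
That exceeds the Group R1 passenger aircraft limit of 50 g.

No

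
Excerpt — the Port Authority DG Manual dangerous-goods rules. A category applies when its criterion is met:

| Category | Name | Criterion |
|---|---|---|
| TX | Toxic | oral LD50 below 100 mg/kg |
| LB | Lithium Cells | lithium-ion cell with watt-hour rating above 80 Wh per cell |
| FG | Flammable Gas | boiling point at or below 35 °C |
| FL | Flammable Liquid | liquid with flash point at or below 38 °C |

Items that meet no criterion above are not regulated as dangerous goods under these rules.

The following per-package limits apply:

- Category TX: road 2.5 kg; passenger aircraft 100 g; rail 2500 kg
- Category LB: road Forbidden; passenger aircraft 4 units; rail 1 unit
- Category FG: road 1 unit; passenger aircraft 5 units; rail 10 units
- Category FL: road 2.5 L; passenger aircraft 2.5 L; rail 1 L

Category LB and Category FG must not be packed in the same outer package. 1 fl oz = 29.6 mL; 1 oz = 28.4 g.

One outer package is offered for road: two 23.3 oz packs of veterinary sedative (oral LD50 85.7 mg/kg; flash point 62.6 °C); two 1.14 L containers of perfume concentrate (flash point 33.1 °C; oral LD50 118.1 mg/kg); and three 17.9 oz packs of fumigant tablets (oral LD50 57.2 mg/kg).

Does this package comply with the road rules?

No

The veterinary sedative has oral LD50 85.7 mg/kg, which is < 100 mg/kg, so it is Category TX (Toxic).
The perfume concentrate has flash point 33.1 °C, which is ≤ 38 °C, so it is Category FL (Flammable Liquid).
Oral LD50 57.2 mg/kg meets the Category TX criterion (Toxic), so the fumigant tablets are Category TX.
Total Category TX: (two 23.3 oz packs = 1323.44 g) + (three 17.9 oz packs = 1525.08 g) = 2848.52 g.
2848.52 g exceeds the road limit of 2.5 kg for Category TX.
Category FL quantity: two 1.14 L containers = 2.28 L.
2.28 L is within the road limit of 2.5 L for Category FL.
The segregation rule (Category LB with Category FG) does not apply to Category TX with Category FL.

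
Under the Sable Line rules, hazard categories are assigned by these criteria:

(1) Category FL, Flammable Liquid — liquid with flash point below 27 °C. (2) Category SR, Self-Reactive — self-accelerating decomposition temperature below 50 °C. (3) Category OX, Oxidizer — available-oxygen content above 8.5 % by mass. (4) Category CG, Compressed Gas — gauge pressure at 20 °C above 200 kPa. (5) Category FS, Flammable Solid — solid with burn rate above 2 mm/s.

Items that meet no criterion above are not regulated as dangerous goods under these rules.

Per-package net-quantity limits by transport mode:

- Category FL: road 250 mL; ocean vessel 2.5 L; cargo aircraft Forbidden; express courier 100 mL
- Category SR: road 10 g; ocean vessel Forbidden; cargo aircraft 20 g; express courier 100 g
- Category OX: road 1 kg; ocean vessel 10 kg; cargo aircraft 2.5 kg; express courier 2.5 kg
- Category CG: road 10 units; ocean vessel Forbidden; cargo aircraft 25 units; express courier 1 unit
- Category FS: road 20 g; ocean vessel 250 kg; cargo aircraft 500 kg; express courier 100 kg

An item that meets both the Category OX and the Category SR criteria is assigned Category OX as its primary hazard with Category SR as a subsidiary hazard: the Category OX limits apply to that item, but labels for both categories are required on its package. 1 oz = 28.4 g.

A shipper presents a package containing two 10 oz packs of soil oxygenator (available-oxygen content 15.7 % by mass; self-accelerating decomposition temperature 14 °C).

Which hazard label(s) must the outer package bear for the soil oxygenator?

Category OX and SR

Soil oxygenator: available-oxygen content 15.7 % by mass > 8.5 % by mass → Category OX (Oxidizer).
Self-accelerating decomposition temperature 14 °C meets the Category SR criterion (Self-Reactive), so the soil oxygenator is Category SR.
By the precedence rule Category OX is primary and Category SR is subsidiary, and that rule requires both labels on the package.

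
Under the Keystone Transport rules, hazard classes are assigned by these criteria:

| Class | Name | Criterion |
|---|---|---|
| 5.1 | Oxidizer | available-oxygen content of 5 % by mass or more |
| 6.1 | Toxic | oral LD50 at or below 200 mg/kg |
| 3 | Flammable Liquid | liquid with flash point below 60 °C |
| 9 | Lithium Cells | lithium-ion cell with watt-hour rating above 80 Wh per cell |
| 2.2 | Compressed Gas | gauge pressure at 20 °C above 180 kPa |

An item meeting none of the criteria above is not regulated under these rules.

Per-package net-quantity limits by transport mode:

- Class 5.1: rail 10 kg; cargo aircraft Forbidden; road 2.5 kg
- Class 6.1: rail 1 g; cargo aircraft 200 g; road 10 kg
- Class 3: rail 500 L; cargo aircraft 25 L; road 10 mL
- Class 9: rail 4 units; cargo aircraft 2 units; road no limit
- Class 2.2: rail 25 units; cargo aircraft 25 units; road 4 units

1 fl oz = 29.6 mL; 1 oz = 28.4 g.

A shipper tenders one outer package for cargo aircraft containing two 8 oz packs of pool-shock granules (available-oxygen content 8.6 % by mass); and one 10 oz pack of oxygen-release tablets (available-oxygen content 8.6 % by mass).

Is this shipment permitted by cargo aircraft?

No

The pool-shock granules have available-oxygen content 8.6 % by mass, which is ≥ 5 % by mass, so they are Class 5.1 (Oxidizer).
With available-oxygen content 8.6 % by mass (≥ 5 % by mass), the oxygen-release tablets fall in Class 5.1.
Class 5.1 net quantity: (two 8 oz packs = 454.4 g) + (one 10 oz pack = 284 g) = 738.4 g.
By cargo aircraft, Class 5.1 is Forbidden regardless of quantity.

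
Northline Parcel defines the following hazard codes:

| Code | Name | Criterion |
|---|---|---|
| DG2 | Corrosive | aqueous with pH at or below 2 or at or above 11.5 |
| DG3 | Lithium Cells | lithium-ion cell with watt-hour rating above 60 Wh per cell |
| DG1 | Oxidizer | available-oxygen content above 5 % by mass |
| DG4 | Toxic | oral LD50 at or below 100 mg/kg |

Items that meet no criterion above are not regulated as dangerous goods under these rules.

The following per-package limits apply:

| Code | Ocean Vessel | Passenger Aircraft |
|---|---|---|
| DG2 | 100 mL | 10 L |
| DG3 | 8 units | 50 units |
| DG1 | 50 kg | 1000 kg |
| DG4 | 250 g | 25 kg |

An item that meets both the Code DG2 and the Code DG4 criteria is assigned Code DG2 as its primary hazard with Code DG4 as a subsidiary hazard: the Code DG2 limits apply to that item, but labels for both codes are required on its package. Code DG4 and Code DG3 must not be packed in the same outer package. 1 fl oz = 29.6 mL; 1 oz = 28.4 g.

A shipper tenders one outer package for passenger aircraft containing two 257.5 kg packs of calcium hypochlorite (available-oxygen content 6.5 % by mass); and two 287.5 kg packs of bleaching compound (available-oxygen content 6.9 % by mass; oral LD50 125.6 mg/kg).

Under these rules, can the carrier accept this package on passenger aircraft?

No

The calcium hypochlorite has available-oxygen content 6.5 % by mass, which is > 5 % by mass, so it is Code DG1 (Oxidizer).
Bleaching compound: available-oxygen content 6.9 % by mass > 5 % by mass → Code DG1 (Oxidizer).
Code DG1 net quantity: (two 257.5 kg packs = 515 kg) + (two 287.5 kg packs = 575 kg) = 1090 kg.
1090 kg exceeds the passenger aircraft limit of 1000 kg for Code DG1.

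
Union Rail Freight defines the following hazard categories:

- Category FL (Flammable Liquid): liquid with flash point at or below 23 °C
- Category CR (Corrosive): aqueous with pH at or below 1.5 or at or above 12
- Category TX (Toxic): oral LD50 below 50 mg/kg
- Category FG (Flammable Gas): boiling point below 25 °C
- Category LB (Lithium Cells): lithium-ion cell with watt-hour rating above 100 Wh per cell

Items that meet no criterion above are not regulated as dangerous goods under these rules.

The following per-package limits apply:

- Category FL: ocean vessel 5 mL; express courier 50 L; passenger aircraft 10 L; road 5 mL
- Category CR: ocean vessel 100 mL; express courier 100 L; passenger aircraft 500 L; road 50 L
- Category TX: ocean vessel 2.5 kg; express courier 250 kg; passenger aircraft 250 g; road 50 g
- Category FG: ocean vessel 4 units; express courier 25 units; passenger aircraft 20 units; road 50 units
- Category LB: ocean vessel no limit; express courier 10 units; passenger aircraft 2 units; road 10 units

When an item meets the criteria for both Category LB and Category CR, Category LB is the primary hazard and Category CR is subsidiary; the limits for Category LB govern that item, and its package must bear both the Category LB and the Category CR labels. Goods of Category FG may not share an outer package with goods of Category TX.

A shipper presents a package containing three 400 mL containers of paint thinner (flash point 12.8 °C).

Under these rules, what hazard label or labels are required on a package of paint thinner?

Category FL

Flash point 12.8 °C meets the Category FL criterion (Flammable Liquid), so the paint thinner is Category FL.
Only the Category FL label is required.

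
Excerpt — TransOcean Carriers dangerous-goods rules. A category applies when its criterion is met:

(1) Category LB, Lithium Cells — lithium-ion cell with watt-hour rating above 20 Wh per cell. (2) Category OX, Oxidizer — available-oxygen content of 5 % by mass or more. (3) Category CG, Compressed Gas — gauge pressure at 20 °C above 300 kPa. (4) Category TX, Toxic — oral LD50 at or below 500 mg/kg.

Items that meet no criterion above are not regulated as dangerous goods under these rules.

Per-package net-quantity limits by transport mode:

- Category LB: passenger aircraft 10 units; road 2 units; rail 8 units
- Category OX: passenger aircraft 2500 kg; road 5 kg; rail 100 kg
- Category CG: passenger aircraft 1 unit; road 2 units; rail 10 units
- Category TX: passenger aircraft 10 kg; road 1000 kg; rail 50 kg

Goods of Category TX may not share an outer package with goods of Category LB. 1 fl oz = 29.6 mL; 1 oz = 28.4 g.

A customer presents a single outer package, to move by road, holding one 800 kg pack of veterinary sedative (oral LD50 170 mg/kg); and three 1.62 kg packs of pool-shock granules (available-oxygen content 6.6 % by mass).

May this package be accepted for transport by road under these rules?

Yes

The veterinary sedative has oral LD50 170 mg/kg, which is ≤ 500 mg/kg, so it is Category TX (Toxic).
The pool-shock granules have available-oxygen content 6.6 % by mass, which is ≥ 5 % by mass, so they are Category OX (Oxidizer).
Category TX quantity: 800 kg.
That is within the Category TX road limit of 1000 kg.
Category OX quantity: three 1.62 kg packs = 4.86 kg.
4.86 kg is within the road limit of 5 kg for Category OX.
The segregation rule (Category TX with Category LB) does not apply to Category TX with Category OX.
Every hazard category is within its road limit and no segregation rule is violated.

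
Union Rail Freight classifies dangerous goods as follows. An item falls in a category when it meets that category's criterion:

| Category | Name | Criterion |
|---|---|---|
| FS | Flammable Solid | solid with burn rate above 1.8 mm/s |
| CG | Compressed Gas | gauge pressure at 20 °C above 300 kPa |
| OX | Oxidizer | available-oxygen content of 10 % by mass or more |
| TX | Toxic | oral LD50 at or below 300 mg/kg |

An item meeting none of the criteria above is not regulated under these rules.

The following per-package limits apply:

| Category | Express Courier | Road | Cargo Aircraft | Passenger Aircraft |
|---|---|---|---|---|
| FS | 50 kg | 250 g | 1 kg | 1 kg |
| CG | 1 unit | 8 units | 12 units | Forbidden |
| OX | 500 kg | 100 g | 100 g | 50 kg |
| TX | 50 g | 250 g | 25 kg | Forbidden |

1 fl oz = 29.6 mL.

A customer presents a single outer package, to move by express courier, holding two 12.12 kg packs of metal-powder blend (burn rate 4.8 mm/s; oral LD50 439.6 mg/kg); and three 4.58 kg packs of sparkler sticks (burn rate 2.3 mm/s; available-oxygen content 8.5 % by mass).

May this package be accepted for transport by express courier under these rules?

With burn rate 4.8 mm/s (> 1.8 mm/s), the metal-powder blend falls in Category FS.
With burn rate 2.3 mm/s (> 1.8 mm/s), the sparkler sticks fall in Category FS.
Total Category FS: (two 12.12 kg packs = 24.24 kg) + (three 4.58 kg packs = 13.74 kg) = 37.98 kg.
37.98 kg is within the express courier limit of 50 kg for Category FS.

Yes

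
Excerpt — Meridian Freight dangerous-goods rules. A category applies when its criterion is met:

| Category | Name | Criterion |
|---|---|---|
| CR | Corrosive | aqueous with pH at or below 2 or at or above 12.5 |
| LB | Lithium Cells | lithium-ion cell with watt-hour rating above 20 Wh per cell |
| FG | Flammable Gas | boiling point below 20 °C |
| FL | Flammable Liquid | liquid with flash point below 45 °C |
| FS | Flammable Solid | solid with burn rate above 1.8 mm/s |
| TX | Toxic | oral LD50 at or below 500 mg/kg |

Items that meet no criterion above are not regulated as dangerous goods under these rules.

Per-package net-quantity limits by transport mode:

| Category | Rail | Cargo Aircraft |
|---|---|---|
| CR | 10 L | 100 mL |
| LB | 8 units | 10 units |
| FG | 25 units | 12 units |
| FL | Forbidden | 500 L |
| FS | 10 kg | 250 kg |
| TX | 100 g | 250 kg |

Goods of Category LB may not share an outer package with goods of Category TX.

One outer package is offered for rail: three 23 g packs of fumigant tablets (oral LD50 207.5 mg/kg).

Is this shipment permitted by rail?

Yes

With oral LD50 207.5 mg/kg (≤ 500 mg/kg), the fumigant tablets fall in Category TX.
Category TX quantity: three 23 g packs = 69 g.
69 g is within the rail limit of 100 g for Category TX.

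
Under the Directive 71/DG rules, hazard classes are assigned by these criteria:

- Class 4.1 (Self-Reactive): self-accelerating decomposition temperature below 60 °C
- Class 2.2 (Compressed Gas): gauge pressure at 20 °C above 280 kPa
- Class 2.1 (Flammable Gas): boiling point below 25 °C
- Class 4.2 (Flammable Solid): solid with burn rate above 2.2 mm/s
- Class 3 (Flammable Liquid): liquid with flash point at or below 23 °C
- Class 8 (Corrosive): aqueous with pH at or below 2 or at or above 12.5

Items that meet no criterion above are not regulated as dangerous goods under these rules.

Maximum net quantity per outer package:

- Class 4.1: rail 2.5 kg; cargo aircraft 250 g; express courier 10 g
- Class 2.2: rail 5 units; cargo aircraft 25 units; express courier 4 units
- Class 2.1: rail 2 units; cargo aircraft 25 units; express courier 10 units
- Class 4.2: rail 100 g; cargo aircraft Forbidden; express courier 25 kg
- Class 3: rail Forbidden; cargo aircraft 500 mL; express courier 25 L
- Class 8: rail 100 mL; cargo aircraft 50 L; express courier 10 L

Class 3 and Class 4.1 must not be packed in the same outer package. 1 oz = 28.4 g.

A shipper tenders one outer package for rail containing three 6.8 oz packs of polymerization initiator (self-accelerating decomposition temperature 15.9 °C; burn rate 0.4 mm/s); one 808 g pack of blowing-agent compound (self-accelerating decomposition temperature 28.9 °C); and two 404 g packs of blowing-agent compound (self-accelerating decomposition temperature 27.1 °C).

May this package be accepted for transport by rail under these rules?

Self-accelerating decomposition temperature 15.9 °C meets the Class 4.1 criterion (Self-Reactive), so the polymerization initiator is Class 4.1.
Self-accelerating decomposition temperature 28.9 °C meets the Class 4.1 criterion (Self-Reactive), so the blowing-agent compound is Class 4.1.
The blowing-agent compound has self-accelerating decomposition temperature 27.1 °C, which is < 60 °C, so it is Class 4.1 (Self-Reactive).
Class 4.1 net quantity: (three 6.8 oz packs = 579.36 g) + 808 g + (two 404 g packs = 808 g) = 2195.36 g.
2195.36 g is within the rail limit of 2.5 kg for Class 4.1.

Yes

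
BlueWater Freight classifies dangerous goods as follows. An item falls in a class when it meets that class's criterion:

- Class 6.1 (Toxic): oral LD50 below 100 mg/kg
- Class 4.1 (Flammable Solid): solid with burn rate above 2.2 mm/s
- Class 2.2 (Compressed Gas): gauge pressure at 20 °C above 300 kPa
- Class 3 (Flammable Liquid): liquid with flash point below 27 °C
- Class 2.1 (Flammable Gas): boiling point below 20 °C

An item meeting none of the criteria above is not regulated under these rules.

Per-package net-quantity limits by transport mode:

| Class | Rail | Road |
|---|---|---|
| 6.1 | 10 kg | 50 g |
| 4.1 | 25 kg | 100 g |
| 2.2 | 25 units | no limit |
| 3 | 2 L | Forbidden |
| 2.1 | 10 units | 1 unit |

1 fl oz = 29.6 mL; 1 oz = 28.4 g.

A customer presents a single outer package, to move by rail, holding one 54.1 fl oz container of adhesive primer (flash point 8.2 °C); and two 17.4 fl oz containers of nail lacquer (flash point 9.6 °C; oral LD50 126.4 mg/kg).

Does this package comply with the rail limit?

No

Adhesive primer: flash point 8.2 °C < 27 °C → Class 3 (Flammable Liquid).
Nail lacquer: flash point 9.6 °C < 27 °C → Class 3 (Flammable Liquid).
Total Class 3: (one 54.1 fl oz container = 1601.36 mL) + (two 17.4 fl oz containers = 1030.08 mL) = 2631.44 mL.
2631.44 mL > 2 L (rail limit, Class 3) — over the limit.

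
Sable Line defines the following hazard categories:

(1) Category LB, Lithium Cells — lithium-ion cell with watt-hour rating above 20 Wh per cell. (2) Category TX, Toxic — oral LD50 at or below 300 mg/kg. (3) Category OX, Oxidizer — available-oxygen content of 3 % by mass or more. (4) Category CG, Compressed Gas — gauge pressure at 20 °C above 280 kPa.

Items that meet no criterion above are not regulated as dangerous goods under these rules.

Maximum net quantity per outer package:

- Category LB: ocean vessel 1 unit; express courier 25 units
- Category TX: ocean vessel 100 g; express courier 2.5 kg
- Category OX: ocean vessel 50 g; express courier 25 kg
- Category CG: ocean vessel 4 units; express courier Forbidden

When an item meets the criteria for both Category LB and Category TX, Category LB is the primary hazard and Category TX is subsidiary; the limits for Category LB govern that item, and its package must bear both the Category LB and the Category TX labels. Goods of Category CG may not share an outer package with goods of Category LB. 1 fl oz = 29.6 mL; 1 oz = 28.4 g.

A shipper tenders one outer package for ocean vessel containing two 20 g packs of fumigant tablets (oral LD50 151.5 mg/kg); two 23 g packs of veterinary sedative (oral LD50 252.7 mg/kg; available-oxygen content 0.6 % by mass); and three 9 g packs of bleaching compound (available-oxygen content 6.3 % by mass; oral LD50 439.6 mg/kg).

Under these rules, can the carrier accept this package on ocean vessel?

Oral LD50 151.5 mg/kg meets the Category TX criterion (Toxic), so the fumigant tablets are Category TX.
Oral LD50 252.7 mg/kg meets the Category TX criterion (Toxic), so the veterinary sedative is Category TX.
Available-oxygen content 6.3 % by mass meets the Category OX criterion (Oxidizer), so the bleaching compound is Category OX.
Category TX net quantity: (two 20 g packs = 40 g) + (two 23 g packs = 46 g) = 86 g.
86 g ≤ 100 g (ocean vessel limit, Category TX) — within limit.
Category OX quantity: three 9 g packs = 27 g.
27 g is within the ocean vessel limit of 50 g for Category OX.
The segregation rule (Category CG with Category LB) does not apply to Category TX with Category OX.
Every hazard category is within its ocean vessel limit and no segregation rule is violated.

Yes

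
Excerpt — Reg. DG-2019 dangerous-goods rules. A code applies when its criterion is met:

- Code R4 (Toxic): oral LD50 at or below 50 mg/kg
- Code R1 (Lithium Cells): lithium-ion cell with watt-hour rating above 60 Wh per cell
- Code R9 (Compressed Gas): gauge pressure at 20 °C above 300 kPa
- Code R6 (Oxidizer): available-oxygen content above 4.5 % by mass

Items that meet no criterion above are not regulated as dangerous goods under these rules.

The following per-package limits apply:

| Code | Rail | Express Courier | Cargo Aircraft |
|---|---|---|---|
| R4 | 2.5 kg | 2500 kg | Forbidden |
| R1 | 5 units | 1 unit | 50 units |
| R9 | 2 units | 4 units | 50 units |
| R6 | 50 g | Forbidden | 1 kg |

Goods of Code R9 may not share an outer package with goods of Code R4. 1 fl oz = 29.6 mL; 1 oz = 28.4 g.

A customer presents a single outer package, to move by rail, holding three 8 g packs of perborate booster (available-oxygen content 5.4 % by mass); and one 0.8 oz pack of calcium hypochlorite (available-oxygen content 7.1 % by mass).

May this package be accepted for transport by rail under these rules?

Perborate booster: available-oxygen content 5.4 % by mass > 4.5 % by mass → Code R6 (Oxidizer).
The calcium hypochlorite has available-oxygen content 7.1 % by mass, which is > 4.5 % by mass, so it is Code R6 (Oxidizer).
Code R6 net quantity: (three 8 g packs = 24 g) + (one 0.8 oz pack = 22.72 g) = 46.72 g.
That is within the Code R6 rail limit of 50 g.

Yes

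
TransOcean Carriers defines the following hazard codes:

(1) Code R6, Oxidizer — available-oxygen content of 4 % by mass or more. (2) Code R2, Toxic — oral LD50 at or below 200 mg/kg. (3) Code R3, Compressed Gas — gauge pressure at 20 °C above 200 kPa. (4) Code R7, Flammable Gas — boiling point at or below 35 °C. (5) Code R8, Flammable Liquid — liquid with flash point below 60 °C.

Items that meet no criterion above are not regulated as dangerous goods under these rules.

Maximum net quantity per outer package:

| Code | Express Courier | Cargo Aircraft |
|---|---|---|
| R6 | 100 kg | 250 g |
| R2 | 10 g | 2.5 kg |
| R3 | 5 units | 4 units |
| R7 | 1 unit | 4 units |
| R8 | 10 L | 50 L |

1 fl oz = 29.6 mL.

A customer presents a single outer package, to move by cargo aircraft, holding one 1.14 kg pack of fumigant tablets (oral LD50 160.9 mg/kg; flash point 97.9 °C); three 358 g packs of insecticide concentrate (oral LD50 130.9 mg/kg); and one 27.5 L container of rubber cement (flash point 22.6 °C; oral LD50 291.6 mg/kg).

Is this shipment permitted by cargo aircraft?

Yes

Oral LD50 160.9 mg/kg meets the Code R2 criterion (Toxic), so the fumigant tablets are Code R2.
With oral LD50 130.9 mg/kg (≤ 200 mg/kg), the insecticide concentrate falls in Code R2.
The rubber cement has flash point 22.6 °C, which is < 60 °C, so it is Code R8 (Flammable Liquid).
Code R8 quantity: 27.5 L.
That is within the Code R8 cargo aircraft limit of 50 L.
Total Code R2: 1.14 kg + (three 358 g packs = 1.074 kg) = 2.214 kg.
2.214 kg ≤ 2.5 kg (cargo aircraft limit, Code R2) — within limit.
Every hazard code is within its cargo aircraft limit and no segregation rule is violated.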